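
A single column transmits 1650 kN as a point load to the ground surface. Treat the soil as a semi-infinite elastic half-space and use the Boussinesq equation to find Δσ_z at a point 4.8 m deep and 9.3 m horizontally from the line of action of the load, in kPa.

Boussinesq vertical stress below a point load on an elastic half-space:
Δσ_z = 3P/(2πz²) · [1 + (r/z)²]^(−5/2)
r/z = 9.3/4.8 = 1.9375; [1+(r/z)²]^(−5/2) = 0.020294.
Δσ_z = 3×1650/(2π×4.8²) × 0.020294 = 34.193 × 0.020294 = 0.6939 kPa

Δσ_z ≈ 0.694 kPa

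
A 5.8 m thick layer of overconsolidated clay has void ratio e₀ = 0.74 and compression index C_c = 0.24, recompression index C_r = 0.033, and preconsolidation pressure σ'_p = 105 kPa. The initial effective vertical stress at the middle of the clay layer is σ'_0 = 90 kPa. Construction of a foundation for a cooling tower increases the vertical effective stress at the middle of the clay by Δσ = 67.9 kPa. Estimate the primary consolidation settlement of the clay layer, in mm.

Final effective stress: σ'_f = 90 + 67.9 = 157.9 kPa.
σ'_f = 157.9 > σ'_p = 105 kPa, so the stress path crosses the preconsolidation pressure — recompression up to σ'_p, then virgin compression beyond:
S_c = H/(1+e₀)·[C_r·log₁₀(σ'_p/σ'_0) + C_c·log₁₀(σ'_f/σ'_p)]
    = 5.8/1.74 × [0.033×log₁₀(105/90) + 0.24×log₁₀(157.9/105)]
    = 3.3333 × [0.0022092 + 0.042526] = 0.1491 m

S_c ≈ 149 mm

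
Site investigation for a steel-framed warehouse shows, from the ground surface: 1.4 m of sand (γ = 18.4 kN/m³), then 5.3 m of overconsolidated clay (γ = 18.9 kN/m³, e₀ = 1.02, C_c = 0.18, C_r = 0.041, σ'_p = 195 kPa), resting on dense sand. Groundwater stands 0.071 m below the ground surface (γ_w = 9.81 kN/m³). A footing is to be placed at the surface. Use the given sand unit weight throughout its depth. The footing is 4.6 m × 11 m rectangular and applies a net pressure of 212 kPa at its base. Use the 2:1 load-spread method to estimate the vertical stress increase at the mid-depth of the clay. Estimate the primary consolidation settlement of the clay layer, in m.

S_c ≈ 0.0549 m

Mid-depth of clay below the ground surface: z = 1.4 + 5.3/2 = 4.05 m.
Total vertical stress at mid-clay: σ_v = 18.4×1.4 + 18.9×2.65 = 75.845 kPa.
Pore pressure: u = 9.81×(4.05 − 0.071) = 39.034 kPa.
Initial effective stress: σ'_0 = σ_v − u = 75.845 − 39.034 = 36.811 kPa.
Stress increase at mid-clay by the 2:1 spreading method:
Δσ = qBL/((B+z)(L+z)) = 212×4.6×11/((4.6+4.05)(11+4.05)) = 82.401 kPa
Final effective stress: σ'_f = 36.811 + 82.401 = 119.21 kPa.
σ'_f = 119.21 ≤ σ'_p = 195 kPa, so the clay remains overconsolidated and only the recompression index applies:
S_c = C_r·H/(1+e₀)·log₁₀(σ'_f/σ'_0) = 0.041×5.3/2.02×log₁₀(119.21/36.811)
    = 0.10758 × 0.51034 = 0.0549 m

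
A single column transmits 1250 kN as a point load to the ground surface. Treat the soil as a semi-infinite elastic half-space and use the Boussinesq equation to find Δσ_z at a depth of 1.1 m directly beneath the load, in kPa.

Boussinesq vertical stress below a point load on an elastic half-space:
Δσ_z = 3P/(2πz²) · [1 + (r/z)²]^(−5/2)
r/z = 0/1.1 = 0; [1+(r/z)²]^(−5/2) = 1.
Δσ_z = 3×1250/(2π×1.1²) × 1 = 493.25 × 1 = 493.2 kPa

Δσ_z ≈ 493 kPa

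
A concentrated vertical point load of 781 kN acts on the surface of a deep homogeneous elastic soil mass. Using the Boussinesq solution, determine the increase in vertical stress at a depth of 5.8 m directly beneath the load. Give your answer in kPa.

Boussinesq vertical stress below a point load on an elastic half-space:
Δσ_z = 3P/(2πz²) · [1 + (r/z)²]^(−5/2)
r/z = 0/5.8 = 0; [1+(r/z)²]^(−5/2) = 1.
Δσ_z = 3×781/(2π×5.8²) × 1 = 11.085 × 1 = 11.09 kPa

Δσ_z ≈ 11.1 kPa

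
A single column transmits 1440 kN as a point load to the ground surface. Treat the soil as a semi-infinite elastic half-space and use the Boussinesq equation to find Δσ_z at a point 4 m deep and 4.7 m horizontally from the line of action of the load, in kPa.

Boussinesq vertical stress below a point load on an elastic half-space:
Δσ_z = 3P/(2πz²) · [1 + (r/z)²]^(−5/2)
r/z = 4.7/4 = 1.175; [1+(r/z)²]^(−5/2) = 0.11436.
Δσ_z = 3×1440/(2π×4²) × 0.11436 = 42.972 × 0.11436 = 4.914 kPa

Δσ_z ≈ 4.91 kPa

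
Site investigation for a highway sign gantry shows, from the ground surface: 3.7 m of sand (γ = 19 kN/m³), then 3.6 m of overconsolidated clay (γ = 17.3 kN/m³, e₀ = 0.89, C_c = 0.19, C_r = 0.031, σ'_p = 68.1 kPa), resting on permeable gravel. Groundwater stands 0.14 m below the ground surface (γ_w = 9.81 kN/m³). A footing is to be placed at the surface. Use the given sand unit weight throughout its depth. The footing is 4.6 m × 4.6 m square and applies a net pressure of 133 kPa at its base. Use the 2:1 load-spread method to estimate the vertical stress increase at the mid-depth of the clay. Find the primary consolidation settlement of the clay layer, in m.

S_c ≈ 0.0267 m

Mid-depth of clay below the ground surface: z = 3.7 + 3.6/2 = 5.5 m.
Total vertical stress at mid-clay: σ_v = 19×3.7 + 17.3×1.8 = 101.44 kPa.
Pore pressure: u = 9.81×(5.5 − 0.14) = 52.582 kPa.
Initial effective stress: σ'_0 = σ_v − u = 101.44 − 52.582 = 48.858 kPa.
Stress increase at mid-clay by the 2:1 spreading method:
Δσ = qBL/((B+z)(L+z)) = 133×4.6×4.6/((4.6+5.5)(4.6+5.5)) = 27.588 kPa
Final effective stress: σ'_f = 48.858 + 27.588 = 76.446 kPa.
σ'_f = 76.446 > σ'_p = 68.1 kPa, so the stress path crosses the preconsolidation pressure — recompression up to σ'_p, then virgin compression beyond:
S_c = H/(1+e₀)·[C_r·log₁₀(σ'_p/σ'_0) + C_c·log₁₀(σ'_f/σ'_p)]
    = 3.6/1.89 × [0.031×log₁₀(68.1/48.858) + 0.19×log₁₀(76.446/68.1)]
    = 1.9048 × [0.0044706 + 0.0095395] = 0.02669 m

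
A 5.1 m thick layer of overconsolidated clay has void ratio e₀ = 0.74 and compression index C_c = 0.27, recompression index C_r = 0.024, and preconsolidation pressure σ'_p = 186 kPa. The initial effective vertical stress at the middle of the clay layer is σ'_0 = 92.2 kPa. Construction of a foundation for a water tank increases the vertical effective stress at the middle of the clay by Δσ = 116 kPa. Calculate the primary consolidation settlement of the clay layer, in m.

S_c ≈ 0.0602 m

Final effective stress: σ'_f = 92.2 + 116 = 208.2 kPa.
σ'_f = 208.2 > σ'_p = 186 kPa, so the stress path crosses the preconsolidation pressure — recompression up to σ'_p, then virgin compression beyond:
S_c = H/(1+e₀)·[C_r·log₁₀(σ'_p/σ'_0) + C_c·log₁₀(σ'_f/σ'_p)]
    = 5.1/1.74 × [0.024×log₁₀(186/92.2) + 0.27×log₁₀(208.2/186)]
    = 2.931 × [0.0073148 + 0.013221] = 0.06019 m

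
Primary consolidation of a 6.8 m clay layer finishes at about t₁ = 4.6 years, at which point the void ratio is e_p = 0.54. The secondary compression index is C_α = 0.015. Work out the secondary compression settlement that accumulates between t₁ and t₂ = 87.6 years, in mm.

S_s ≈ 84.8 mm

Secondary compression: S_s = C_α·H/(1+e_p)·log₁₀(t₂/t₁)
S_s = 0.015×6.8/(1+0.54)×log₁₀(87.6/4.6)
    = 0.06623 × 1.28 = 0.08476 m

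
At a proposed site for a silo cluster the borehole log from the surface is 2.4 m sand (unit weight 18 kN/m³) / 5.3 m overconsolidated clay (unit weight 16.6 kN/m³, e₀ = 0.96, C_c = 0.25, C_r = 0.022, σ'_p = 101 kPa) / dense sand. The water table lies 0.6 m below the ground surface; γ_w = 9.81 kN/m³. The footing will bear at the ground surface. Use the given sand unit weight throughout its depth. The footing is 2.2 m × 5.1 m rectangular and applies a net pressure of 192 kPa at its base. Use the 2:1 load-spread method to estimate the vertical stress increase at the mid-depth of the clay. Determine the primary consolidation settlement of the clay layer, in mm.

S_c ≈ 13.3 mm

Mid-depth of clay below the ground surface: z = 2.4 + 5.3/2 = 5.05 m.
Total vertical stress at mid-clay: σ_v = 18×2.4 + 16.6×2.65 = 87.19 kPa.
Pore pressure: u = 9.81×(5.05 − 0.6) = 43.655 kPa.
Initial effective stress: σ'_0 = σ_v − u = 87.19 − 43.655 = 43.535 kPa.
Stress increase at mid-clay by the 2:1 spreading method:
Δσ = qBL/((B+z)(L+z)) = 192×2.2×5.1/((2.2+5.05)(5.1+5.05)) = 29.275 kPa
Final effective stress: σ'_f = 43.535 + 29.275 = 72.81 kPa.
σ'_f = 72.81 ≤ σ'_p = 101 kPa, so the clay remains overconsolidated and only the recompression index applies:
S_c = C_r·H/(1+e₀)·log₁₀(σ'_f/σ'_0) = 0.022×5.3/1.96×log₁₀(72.81/43.535)
    = 0.05949 × 0.22335 = 0.01329 m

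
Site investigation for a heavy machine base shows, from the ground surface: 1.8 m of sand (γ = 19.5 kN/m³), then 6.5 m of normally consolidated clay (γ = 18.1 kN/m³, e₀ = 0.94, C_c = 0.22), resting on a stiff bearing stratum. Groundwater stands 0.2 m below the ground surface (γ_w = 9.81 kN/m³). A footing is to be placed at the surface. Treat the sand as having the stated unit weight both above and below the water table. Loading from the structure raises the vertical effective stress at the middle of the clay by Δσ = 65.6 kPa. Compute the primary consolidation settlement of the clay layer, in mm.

S_c ≈ 282 mm

Mid-depth of clay below the ground surface: z = 1.8 + 6.5/2 = 5.05 m.
Total vertical stress at mid-clay: σ_v = 19.5×1.8 + 18.1×3.25 = 93.925 kPa.
Pore pressure: u = 9.81×(5.05 − 0.2) = 47.578 kPa.
Initial effective stress: σ'_0 = σ_v − u = 93.925 − 47.578 = 46.347 kPa.
Final effective stress: σ'_f = σ'_0 + Δσ = 46.347 + 65.6 = 111.95 kPa.
Normally consolidated clay, so the full stress increment lies on the virgin compression line:
S_c = C_c·H/(1+e₀)·log₁₀(σ'_f/σ'_0) = 0.22×6.5/(1+0.94)×log₁₀(111.95/46.347)
    = 0.73711 × 0.383 = 0.2823 m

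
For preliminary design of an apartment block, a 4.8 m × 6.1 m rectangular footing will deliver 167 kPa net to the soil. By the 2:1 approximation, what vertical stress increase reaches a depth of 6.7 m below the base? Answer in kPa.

By the 2:1 method the load spreads at 1 horizontal : 2 vertical, so at depth z the loaded area has grown by z in each plan dimension:
Δσ = qBL/((B+z)(L+z)) = 167×4.8×6.1/((4.8+6.7)(6.1+6.7)) = 33.218 kPa

Δσ_z ≈ 33.2 kPa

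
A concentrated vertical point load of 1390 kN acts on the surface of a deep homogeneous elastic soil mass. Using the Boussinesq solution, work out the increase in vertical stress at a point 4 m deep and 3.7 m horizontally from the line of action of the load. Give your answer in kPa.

Δσ_z ≈ 8.84 kPa

Boussinesq vertical stress below a point load on an elastic half-space:
Δσ_z = 3P/(2πz²) · [1 + (r/z)²]^(−5/2)
r/z = 3.7/4 = 0.925; [1+(r/z)²]^(−5/2) = 0.21319.
Δσ_z = 3×1390/(2π×4²) × 0.21319 = 41.48 × 0.21319 = 8.843 kPa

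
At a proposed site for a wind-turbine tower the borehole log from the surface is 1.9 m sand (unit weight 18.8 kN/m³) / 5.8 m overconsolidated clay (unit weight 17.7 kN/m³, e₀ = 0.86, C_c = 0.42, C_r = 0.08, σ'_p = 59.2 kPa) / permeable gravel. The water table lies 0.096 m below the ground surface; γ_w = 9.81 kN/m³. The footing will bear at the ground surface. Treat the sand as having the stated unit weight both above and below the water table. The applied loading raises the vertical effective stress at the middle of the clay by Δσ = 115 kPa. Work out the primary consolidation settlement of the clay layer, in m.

S_c ≈ 0.591 m

Mid-depth of clay below the ground surface: z = 1.9 + 5.8/2 = 4.8 m.
Total vertical stress at mid-clay: σ_v = 18.8×1.9 + 17.7×2.9 = 87.05 kPa.
Pore pressure: u = 9.81×(4.8 − 0.096) = 46.146 kPa.
Initial effective stress: σ'_0 = σ_v − u = 87.05 − 46.146 = 40.904 kPa.
Final effective stress: σ'_f = 40.904 + 115 = 155.9 kPa.
σ'_f = 155.9 > σ'_p = 59.2 kPa, so the stress path crosses the preconsolidation pressure — recompression up to σ'_p, then virgin compression beyond:
S_c = H/(1+e₀)·[C_r·log₁₀(σ'_p/σ'_0) + C_c·log₁₀(σ'_f/σ'_p)]
    = 5.8/1.86 × [0.08×log₁₀(59.2/40.904) + 0.42×log₁₀(155.9/59.2)]
    = 3.1183 × [0.012844 + 0.17662] = 0.5908 m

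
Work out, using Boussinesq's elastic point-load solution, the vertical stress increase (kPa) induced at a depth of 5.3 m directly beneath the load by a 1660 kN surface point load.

Boussinesq vertical stress below a point load on an elastic half-space:
Δσ_z = 3P/(2πz²) · [1 + (r/z)²]^(−5/2)
r/z = 0/5.3 = 0; [1+(r/z)²]^(−5/2) = 1.
Δσ_z = 3×1660/(2π×5.3²) × 1 = 28.216 × 1 = 28.22 kPa

Δσ_z ≈ 28.2 kPa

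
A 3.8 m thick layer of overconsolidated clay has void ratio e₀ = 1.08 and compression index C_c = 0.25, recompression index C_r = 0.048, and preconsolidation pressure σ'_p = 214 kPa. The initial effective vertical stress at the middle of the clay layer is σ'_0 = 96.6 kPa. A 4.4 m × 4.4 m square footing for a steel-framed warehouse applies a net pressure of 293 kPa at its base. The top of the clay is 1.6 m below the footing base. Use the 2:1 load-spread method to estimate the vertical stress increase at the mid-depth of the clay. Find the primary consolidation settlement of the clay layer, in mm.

Mid-depth of clay below the footing base: z = 1.6 + 3.8/2 = 3.5 m.
Stress increase at mid-clay by the 2:1 spreading method:
Δσ = qBL/((B+z)(L+z)) = 293×4.4×4.4/((4.4+3.5)(4.4+3.5)) = 90.891 kPa
Final effective stress: σ'_f = 96.6 + 90.891 = 187.49 kPa.
σ'_f = 187.49 ≤ σ'_p = 214 kPa, so the clay remains overconsolidated and only the recompression index applies:
S_c = C_r·H/(1+e₀)·log₁₀(σ'_f/σ'_0) = 0.048×3.8/2.08×log₁₀(187.49/96.6)
    = 0.087691 × 0.288 = 0.02526 m

S_c ≈ 25.3 mm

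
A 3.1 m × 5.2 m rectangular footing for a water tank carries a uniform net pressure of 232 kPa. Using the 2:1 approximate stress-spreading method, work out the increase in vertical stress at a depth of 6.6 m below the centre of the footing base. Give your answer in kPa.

Δσ_z ≈ 32.7 kPa

By the 2:1 method the load spreads at 1 horizontal : 2 vertical, so at depth z the loaded area has grown by z in each plan dimension:
Δσ = qBL/((B+z)(L+z)) = 232×3.1×5.2/((3.1+6.6)(5.2+6.6)) = 32.674 kPa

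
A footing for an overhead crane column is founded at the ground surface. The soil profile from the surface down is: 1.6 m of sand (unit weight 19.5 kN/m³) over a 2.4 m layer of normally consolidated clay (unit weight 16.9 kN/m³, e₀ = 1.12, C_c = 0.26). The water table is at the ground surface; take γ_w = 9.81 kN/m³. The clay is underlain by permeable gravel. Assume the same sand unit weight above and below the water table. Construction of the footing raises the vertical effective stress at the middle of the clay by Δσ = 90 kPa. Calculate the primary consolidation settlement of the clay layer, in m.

Mid-depth of clay below the ground surface: z = 1.6 + 2.4/2 = 2.8 m.
Total vertical stress at mid-clay: σ_v = 19.5×1.6 + 16.9×1.2 = 51.48 kPa.
Pore pressure: u = 9.81×(2.8 − 0) = 27.468 kPa.
Initial effective stress: σ'_0 = σ_v − u = 51.48 − 27.468 = 24.012 kPa.
Final effective stress: σ'_f = σ'_0 + Δσ = 24.012 + 90 = 114.01 kPa.
Normally consolidated clay, so the full stress increment lies on the virgin compression line:
S_c = C_c·H/(1+e₀)·log₁₀(σ'_f/σ'_0) = 0.26×2.4/(1+1.12)×log₁₀(114.01/24.012)
    = 0.29434 × 0.67651 = 0.1991 m

S_c ≈ 0.199 m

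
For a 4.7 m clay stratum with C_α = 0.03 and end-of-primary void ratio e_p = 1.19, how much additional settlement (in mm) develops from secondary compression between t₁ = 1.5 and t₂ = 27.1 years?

S_s ≈ 80.9 mm

Secondary compression: S_s = C_α·H/(1+e_p)·log₁₀(t₂/t₁)
S_s = 0.03×4.7/(1+1.19)×log₁₀(27.1/1.5)
    = 0.06438 × 1.257 = 0.08092 m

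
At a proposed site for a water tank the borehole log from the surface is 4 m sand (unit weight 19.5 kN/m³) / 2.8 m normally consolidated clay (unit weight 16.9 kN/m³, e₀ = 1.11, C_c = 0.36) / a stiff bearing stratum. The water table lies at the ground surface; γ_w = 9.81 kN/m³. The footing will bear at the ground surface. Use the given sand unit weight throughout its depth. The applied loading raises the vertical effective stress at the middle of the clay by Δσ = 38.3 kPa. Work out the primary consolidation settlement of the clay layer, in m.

S_c ≈ 0.12 m

Mid-depth of clay below the ground surface: z = 4 + 2.8/2 = 5.4 m.
Total vertical stress at mid-clay: σ_v = 19.5×4 + 16.9×1.4 = 101.66 kPa.
Pore pressure: u = 9.81×(5.4 − 0) = 52.974 kPa.
Initial effective stress: σ'_0 = σ_v − u = 101.66 − 52.974 = 48.686 kPa.
Final effective stress: σ'_f = σ'_0 + Δσ = 48.686 + 38.3 = 86.986 kPa.
Normally consolidated clay, so the full stress increment lies on the virgin compression line:
S_c = C_c·H/(1+e₀)·log₁₀(σ'_f/σ'_0) = 0.36×2.8/(1+1.11)×log₁₀(86.986/48.686)
    = 0.47773 × 0.25205 = 0.1204 m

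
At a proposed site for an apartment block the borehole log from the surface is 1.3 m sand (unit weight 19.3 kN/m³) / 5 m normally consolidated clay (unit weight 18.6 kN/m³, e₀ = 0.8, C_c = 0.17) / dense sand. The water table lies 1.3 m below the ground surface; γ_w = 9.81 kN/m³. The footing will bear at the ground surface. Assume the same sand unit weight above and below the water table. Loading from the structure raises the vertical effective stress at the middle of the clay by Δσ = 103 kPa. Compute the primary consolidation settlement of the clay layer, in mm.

Mid-depth of clay below the ground surface: z = 1.3 + 5/2 = 3.8 m.
Total vertical stress at mid-clay: σ_v = 19.3×1.3 + 18.6×2.5 = 71.59 kPa.
Pore pressure: u = 9.81×(3.8 − 1.3) = 24.525 kPa.
Initial effective stress: σ'_0 = σ_v − u = 71.59 − 24.525 = 47.065 kPa.
Final effective stress: σ'_f = σ'_0 + Δσ = 47.065 + 103 = 150.06 kPa.
Normally consolidated clay, so the full stress increment lies on the virgin compression line:
S_c = C_c·H/(1+e₀)·log₁₀(σ'_f/σ'_0) = 0.17×5/(1+0.8)×log₁₀(150.06/47.065)
    = 0.47222 × 0.50357 = 0.2378 m

S_c ≈ 238 mm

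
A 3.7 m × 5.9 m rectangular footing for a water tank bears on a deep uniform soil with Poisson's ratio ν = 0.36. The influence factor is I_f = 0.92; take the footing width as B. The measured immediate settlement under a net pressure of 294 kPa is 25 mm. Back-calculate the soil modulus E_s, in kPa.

S_e = q·B·(1−ν²)/E_s · I_f  ⇒  E_s = q·B·(1−ν²)·I_f / S_e.
E_s = 294 × 3.7 × 0.8704 × 0.92 / 0.025 = 34840 kPa

E_s ≈ 34800 kPa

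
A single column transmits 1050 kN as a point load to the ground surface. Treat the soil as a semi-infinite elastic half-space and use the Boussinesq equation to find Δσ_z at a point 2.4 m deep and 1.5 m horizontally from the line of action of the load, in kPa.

Δσ_z ≈ 38.2 kPa

Boussinesq vertical stress below a point load on an elastic half-space:
Δσ_z = 3P/(2πz²) · [1 + (r/z)²]^(−5/2)
r/z = 1.5/2.4 = 0.625; [1+(r/z)²]^(−5/2) = 0.43851.
Δσ_z = 3×1050/(2π×2.4²) × 0.43851 = 87.038 × 0.43851 = 38.17 kPa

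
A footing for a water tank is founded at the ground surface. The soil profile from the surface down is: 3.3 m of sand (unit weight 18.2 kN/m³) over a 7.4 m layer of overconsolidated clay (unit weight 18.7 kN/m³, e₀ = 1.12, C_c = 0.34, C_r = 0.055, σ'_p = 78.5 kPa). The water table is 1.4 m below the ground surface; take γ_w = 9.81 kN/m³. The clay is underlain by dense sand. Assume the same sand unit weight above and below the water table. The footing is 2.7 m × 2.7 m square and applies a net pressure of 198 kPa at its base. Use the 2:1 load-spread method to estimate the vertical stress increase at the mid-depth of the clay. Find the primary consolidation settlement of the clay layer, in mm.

Mid-depth of clay below the ground surface: z = 3.3 + 7.4/2 = 7 m.
Total vertical stress at mid-clay: σ_v = 18.2×3.3 + 18.7×3.7 = 129.25 kPa.
Pore pressure: u = 9.81×(7 − 1.4) = 54.936 kPa.
Initial effective stress: σ'_0 = σ_v − u = 129.25 − 54.936 = 74.314 kPa.
Stress increase at mid-clay by the 2:1 spreading method:
Δσ = qBL/((B+z)(L+z)) = 198×2.7×2.7/((2.7+7)(2.7+7)) = 15.341 kPa
Final effective stress: σ'_f = 74.314 + 15.341 = 89.655 kPa.
σ'_f = 89.655 > σ'_p = 78.5 kPa, so the stress path crosses the preconsolidation pressure — recompression up to σ'_p, then virgin compression beyond:
S_c = H/(1+e₀)·[C_r·log₁₀(σ'_p/σ'_0) + C_c·log₁₀(σ'_f/σ'_p)]
    = 7.4/2.12 × [0.055×log₁₀(78.5/74.314) + 0.34×log₁₀(89.655/78.5)]
    = 3.4906 × [0.0013089 + 0.01962] = 0.07305 m

S_c ≈ 73.1 mm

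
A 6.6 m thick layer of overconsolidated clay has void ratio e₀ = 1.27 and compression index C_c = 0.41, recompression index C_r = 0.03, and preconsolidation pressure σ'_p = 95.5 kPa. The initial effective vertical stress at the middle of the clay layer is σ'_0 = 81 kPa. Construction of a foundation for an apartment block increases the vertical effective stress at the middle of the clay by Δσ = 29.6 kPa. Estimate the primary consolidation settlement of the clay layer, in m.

S_c ≈ 0.0822 m

Final effective stress: σ'_f = 81 + 29.6 = 110.6 kPa.
σ'_f = 110.6 > σ'_p = 95.5 kPa, so the stress path crosses the preconsolidation pressure — recompression up to σ'_p, then virgin compression beyond:
S_c = H/(1+e₀)·[C_r·log₁₀(σ'_p/σ'_0) + C_c·log₁₀(σ'_f/σ'_p)]
    = 6.6/2.27 × [0.03×log₁₀(95.5/81) + 0.41×log₁₀(110.6/95.5)]
    = 2.9075 × [0.0021456 + 0.026138] = 0.08223 m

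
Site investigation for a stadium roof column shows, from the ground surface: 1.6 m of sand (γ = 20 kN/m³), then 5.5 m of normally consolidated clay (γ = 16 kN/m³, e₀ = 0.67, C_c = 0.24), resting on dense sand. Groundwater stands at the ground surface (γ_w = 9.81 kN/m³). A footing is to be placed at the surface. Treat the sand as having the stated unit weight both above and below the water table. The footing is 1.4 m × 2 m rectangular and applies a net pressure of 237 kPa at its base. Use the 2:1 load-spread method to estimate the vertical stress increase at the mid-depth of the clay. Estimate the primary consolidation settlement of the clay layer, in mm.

Mid-depth of clay below the ground surface: z = 1.6 + 5.5/2 = 4.35 m.
Total vertical stress at mid-clay: σ_v = 20×1.6 + 16×2.75 = 76 kPa.
Pore pressure: u = 9.81×(4.35 − 0) = 42.673 kPa.
Initial effective stress: σ'_0 = σ_v − u = 76 − 42.673 = 33.327 kPa.
Stress increase at mid-clay by the 2:1 spreading method:
Δσ = qBL/((B+z)(L+z)) = 237×1.4×2/((1.4+4.35)(2+4.35)) = 18.175 kPa
Final effective stress: σ'_f = σ'_0 + Δσ = 33.327 + 18.175 = 51.502 kPa.
Normally consolidated clay, so the full stress increment lies on the virgin compression line:
S_c = C_c·H/(1+e₀)·log₁₀(σ'_f/σ'_0) = 0.24×5.5/(1+0.67)×log₁₀(51.502/33.327)
    = 0.79042 × 0.18903 = 0.1494 m

S_c ≈ 149 mm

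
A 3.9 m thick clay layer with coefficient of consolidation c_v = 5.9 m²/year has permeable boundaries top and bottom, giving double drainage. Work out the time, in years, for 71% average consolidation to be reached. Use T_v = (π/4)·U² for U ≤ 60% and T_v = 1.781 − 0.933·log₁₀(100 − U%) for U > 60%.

t ≈ 0.268 years

Drainage path length: H_d = H/2 = 1.95 m (double drainage).
U > 60%: T_v = 1.781 − 0.933·log₁₀(100 − 71) = 0.41658.
t = T_v·H_d²/c_v = 0.41658×1.95²/5.9 = 0.2685 years.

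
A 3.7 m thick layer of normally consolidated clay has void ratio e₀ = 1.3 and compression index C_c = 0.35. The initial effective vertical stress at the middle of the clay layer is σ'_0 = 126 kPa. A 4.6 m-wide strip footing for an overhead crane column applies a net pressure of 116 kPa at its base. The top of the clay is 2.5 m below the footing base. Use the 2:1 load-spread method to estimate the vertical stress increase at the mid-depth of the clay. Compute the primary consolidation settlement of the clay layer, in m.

S_c ≈ 0.0947 m

Mid-depth of clay below the footing base: z = 2.5 + 3.7/2 = 4.35 m.
Stress increase at mid-clay by the 2:1 spreading method:
Δσ = qB/(B+z) = 116×4.6/(4.6+4.35) = 59.62 kPa
Final effective stress: σ'_f = σ'_0 + Δσ = 126 + 59.62 = 185.62 kPa.
Normally consolidated clay, so the full stress increment lies on the virgin compression line:
S_c = C_c·H/(1+e₀)·log₁₀(σ'_f/σ'_0) = 0.35×3.7/(1+1.3)×log₁₀(185.62/126)
    = 0.56304 × 0.16825 = 0.09473 m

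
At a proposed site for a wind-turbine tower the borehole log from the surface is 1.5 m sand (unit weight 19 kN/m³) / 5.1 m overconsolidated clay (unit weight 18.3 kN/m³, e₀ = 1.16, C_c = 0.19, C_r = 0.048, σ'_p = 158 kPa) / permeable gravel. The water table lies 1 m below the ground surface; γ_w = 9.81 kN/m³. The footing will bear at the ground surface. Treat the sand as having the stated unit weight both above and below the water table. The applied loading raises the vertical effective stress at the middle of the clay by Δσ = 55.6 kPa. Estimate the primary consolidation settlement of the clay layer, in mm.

S_c ≈ 39.4 mm

Mid-depth of clay below the ground surface: z = 1.5 + 5.1/2 = 4.05 m.
Total vertical stress at mid-clay: σ_v = 19×1.5 + 18.3×2.55 = 75.165 kPa.
Pore pressure: u = 9.81×(4.05 − 1) = 29.921 kPa.
Initial effective stress: σ'_0 = σ_v − u = 75.165 − 29.921 = 45.244 kPa.
Final effective stress: σ'_f = 45.244 + 55.6 = 100.84 kPa.
σ'_f = 100.84 ≤ σ'_p = 158 kPa, so the clay remains overconsolidated and only the recompression index applies:
S_c = C_r·H/(1+e₀)·log₁₀(σ'_f/σ'_0) = 0.048×5.1/2.16×log₁₀(100.84/45.244)
    = 0.11333 × 0.34807 = 0.03945 m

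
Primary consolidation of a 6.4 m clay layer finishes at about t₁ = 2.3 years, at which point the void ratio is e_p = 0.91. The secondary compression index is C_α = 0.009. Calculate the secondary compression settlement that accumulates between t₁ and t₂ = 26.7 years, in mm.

S_s ≈ 32.1 mm

Secondary compression: S_s = C_α·H/(1+e_p)·log₁₀(t₂/t₁)
S_s = 0.009×6.4/(1+0.91)×log₁₀(26.7/2.3)
    = 0.03016 × 1.065 = 0.03211 m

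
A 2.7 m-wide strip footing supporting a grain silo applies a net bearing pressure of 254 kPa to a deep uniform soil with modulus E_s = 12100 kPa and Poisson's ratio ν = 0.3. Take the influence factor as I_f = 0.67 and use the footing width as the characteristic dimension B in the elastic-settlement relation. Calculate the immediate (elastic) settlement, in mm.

Immediate (elastic) settlement: S_e = q·B·(1−ν²)/E_s · I_f.
S_e = 254 × 2.7 × (1 − 0.3²) / 12100 × 0.67
    = 254 × 2.7 × 0.91 / 12100 × 0.67
    = 0.03456 m = 34.56 mm

S_e ≈ 34.6 mm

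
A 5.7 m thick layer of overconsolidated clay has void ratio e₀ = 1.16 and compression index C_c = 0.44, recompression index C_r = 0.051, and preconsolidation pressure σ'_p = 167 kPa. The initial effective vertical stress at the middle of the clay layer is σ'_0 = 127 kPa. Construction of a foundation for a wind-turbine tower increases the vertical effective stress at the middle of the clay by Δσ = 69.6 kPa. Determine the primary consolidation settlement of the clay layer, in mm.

Final effective stress: σ'_f = 127 + 69.6 = 196.6 kPa.
σ'_f = 196.6 > σ'_p = 167 kPa, so the stress path crosses the preconsolidation pressure — recompression up to σ'_p, then virgin compression beyond:
S_c = H/(1+e₀)·[C_r·log₁₀(σ'_p/σ'_0) + C_c·log₁₀(σ'_f/σ'_p)]
    = 5.7/2.16 × [0.051×log₁₀(167/127) + 0.44×log₁₀(196.6/167)]
    = 2.6389 × [0.0060646 + 0.031181] = 0.09829 m

S_c ≈ 98.3 mm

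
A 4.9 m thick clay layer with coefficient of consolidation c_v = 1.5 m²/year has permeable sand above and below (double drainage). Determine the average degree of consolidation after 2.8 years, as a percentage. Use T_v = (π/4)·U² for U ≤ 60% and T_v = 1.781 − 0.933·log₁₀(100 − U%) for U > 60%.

Drainage path length: H_d = H/2 = 2.45 m (double drainage).
T_v = c_v·t/H_d² = 1.5×2.8/2.45² = 0.69971.
T_v = 0.69971 corresponds to the U > 60% branch:
U = 1 − 10^((1.781 − T_v)/0.933)/100 = 0.8558

U ≈ 85.6 %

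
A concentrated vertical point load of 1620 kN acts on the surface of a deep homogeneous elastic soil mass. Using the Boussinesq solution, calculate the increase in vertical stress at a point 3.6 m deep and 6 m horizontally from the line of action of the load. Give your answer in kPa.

Δσ_z ≈ 2.15 kPa

Boussinesq vertical stress below a point load on an elastic half-space:
Δσ_z = 3P/(2πz²) · [1 + (r/z)²]^(−5/2)
r/z = 6/3.6 = 1.6667; [1+(r/z)²]^(−5/2) = 0.03605.
Δσ_z = 3×1620/(2π×3.6²) × 0.03605 = 59.683 × 0.03605 = 2.152 kPa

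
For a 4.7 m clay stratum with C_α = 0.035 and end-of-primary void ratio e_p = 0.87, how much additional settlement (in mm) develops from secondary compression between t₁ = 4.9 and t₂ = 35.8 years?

S_s ≈ 76 mm

Secondary compression: S_s = C_α·H/(1+e_p)·log₁₀(t₂/t₁)
S_s = 0.035×4.7/(1+0.87)×log₁₀(35.8/4.9)
    = 0.08797 × 0.8637 = 0.07598 m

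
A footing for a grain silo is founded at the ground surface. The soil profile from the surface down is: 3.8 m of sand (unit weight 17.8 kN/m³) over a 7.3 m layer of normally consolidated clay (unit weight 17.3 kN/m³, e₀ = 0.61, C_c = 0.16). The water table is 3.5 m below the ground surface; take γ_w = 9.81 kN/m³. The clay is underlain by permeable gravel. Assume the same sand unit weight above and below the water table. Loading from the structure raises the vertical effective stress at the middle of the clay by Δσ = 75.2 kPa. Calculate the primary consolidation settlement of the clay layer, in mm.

Mid-depth of clay below the ground surface: z = 3.8 + 7.3/2 = 7.45 m.
Total vertical stress at mid-clay: σ_v = 17.8×3.8 + 17.3×3.65 = 130.78 kPa.
Pore pressure: u = 9.81×(7.45 − 3.5) = 38.75 kPa.
Initial effective stress: σ'_0 = σ_v − u = 130.78 − 38.75 = 92.03 kPa.
Final effective stress: σ'_f = σ'_0 + Δσ = 92.03 + 75.2 = 167.23 kPa.
Normally consolidated clay, so the full stress increment lies on the virgin compression line:
S_c = C_c·H/(1+e₀)·log₁₀(σ'_f/σ'_0) = 0.16×7.3/(1+0.61)×log₁₀(167.23/92.03)
    = 0.72547 × 0.25938 = 0.1882 m

S_c ≈ 188 mm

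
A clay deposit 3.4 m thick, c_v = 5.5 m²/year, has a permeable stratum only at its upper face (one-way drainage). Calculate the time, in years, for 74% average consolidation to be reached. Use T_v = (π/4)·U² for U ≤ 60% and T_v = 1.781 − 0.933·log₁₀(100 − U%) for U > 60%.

Drainage path length: H_d = H = 3.4 m (single drainage).
U > 60%: T_v = 1.781 − 0.933·log₁₀(100 − 74) = 0.46083.
t = T_v·H_d²/c_v = 0.46083×3.4²/5.5 = 0.9686 years.

t ≈ 0.969 years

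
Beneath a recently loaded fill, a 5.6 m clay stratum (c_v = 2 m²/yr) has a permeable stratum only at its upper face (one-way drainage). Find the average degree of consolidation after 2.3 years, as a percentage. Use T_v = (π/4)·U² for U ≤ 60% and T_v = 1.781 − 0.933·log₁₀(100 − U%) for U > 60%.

Drainage path length: H_d = H = 5.6 m (single drainage).
T_v = c_v·t/H_d² = 2×2.3/5.6² = 0.14668.
T_v = 0.14668 corresponds to the U ≤ 60% branch:
U = √(4T_v/π) = 0.4322

U ≈ 43.2 %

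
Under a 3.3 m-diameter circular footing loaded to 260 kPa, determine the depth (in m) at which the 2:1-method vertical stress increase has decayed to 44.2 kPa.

z ≈ 4.7 m

2:1 spreading — at depth z the loaded area has grown by z in each plan dimension:
qD²/(D+z)² = Δσ_z ⇒ z = D(√(q/Δσ_z) − 1) = 3.3×(√(260/44.2) − 1) = 4.704 m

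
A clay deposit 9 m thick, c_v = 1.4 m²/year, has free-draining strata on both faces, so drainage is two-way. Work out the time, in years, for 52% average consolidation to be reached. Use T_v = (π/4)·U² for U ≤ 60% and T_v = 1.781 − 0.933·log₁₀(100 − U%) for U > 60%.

t ≈ 3.07 years

Drainage path length: H_d = H/2 = 4.5 m (double drainage).
U ≤ 60%: T_v = (π/4)·U² = (π/4)×0.52² = 0.21237.
t = T_v·H_d²/c_v = 0.21237×4.5²/1.4 = 3.072 years.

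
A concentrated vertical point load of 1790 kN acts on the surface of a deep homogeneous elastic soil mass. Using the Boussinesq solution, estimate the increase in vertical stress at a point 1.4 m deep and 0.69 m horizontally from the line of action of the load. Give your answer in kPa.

Δσ_z ≈ 253 kPa

Boussinesq vertical stress below a point load on an elastic half-space:
Δσ_z = 3P/(2πz²) · [1 + (r/z)²]^(−5/2)
r/z = 0.69/1.4 = 0.49286; [1+(r/z)²]^(−5/2) = 0.58063.
Δσ_z = 3×1790/(2π×1.4²) × 0.58063 = 436.05 × 0.58063 = 253.2 kPa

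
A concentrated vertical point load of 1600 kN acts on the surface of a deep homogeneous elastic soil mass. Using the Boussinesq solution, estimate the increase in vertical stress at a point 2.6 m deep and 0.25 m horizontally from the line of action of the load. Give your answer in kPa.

Boussinesq vertical stress below a point load on an elastic half-space:
Δσ_z = 3P/(2πz²) · [1 + (r/z)²]^(−5/2)
r/z = 0.25/2.6 = 0.096154; [1+(r/z)²]^(−5/2) = 0.97725.
Δσ_z = 3×1600/(2π×2.6²) × 0.97725 = 113.01 × 0.97725 = 110.4 kPa

Δσ_z ≈ 110 kPa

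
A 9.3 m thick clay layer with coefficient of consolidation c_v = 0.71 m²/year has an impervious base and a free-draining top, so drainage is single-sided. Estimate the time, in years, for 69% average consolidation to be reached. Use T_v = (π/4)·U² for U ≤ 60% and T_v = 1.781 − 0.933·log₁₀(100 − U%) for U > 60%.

t ≈ 47.5 years

Drainage path length: H_d = H = 9.3 m (single drainage).
U > 60%: T_v = 1.781 − 0.933·log₁₀(100 − 69) = 0.38956.
t = T_v·H_d²/c_v = 0.38956×9.3²/0.71 = 47.45 years.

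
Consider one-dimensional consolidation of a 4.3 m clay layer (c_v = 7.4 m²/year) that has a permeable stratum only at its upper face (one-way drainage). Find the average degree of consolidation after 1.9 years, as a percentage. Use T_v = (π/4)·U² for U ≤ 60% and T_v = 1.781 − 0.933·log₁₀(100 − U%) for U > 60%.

Drainage path length: H_d = H = 4.3 m (single drainage).
T_v = c_v·t/H_d² = 7.4×1.9/4.3² = 0.76041.
T_v = 0.76041 corresponds to the U > 60% branch:
U = 1 − 10^((1.781 − T_v)/0.933)/100 = 0.8759

U ≈ 87.6 %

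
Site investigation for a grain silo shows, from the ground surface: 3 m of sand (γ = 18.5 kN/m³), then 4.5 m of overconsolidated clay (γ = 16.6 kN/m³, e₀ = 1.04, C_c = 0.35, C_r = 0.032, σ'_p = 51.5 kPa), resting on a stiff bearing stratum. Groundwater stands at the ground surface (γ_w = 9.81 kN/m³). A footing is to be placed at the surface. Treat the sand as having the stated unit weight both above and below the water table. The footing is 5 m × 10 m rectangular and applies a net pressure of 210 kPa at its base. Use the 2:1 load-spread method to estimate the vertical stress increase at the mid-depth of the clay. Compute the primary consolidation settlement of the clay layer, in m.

Mid-depth of clay below the ground surface: z = 3 + 4.5/2 = 5.25 m.
Total vertical stress at mid-clay: σ_v = 18.5×3 + 16.6×2.25 = 92.85 kPa.
Pore pressure: u = 9.81×(5.25 − 0) = 51.503 kPa.
Initial effective stress: σ'_0 = σ_v − u = 92.85 − 51.503 = 41.347 kPa.
Stress increase at mid-clay by the 2:1 spreading method:
Δσ = qBL/((B+z)(L+z)) = 210×5×10/((5+5.25)(10+5.25)) = 67.173 kPa
Final effective stress: σ'_f = 41.347 + 67.173 = 108.52 kPa.
σ'_f = 108.52 > σ'_p = 51.5 kPa, so the stress path crosses the preconsolidation pressure — recompression up to σ'_p, then virgin compression beyond:
S_c = H/(1+e₀)·[C_r·log₁₀(σ'_p/σ'_0) + C_c·log₁₀(σ'_f/σ'_p)]
    = 4.5/2.04 × [0.032×log₁₀(51.5/41.347) + 0.35×log₁₀(108.52/51.5)]
    = 2.2059 × [0.0030516 + 0.1133] = 0.2567 m

S_c ≈ 0.257 m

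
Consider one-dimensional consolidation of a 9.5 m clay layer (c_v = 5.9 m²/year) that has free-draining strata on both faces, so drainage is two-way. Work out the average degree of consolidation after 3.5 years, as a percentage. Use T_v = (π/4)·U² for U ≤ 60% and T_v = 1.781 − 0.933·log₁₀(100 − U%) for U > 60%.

Drainage path length: H_d = H/2 = 4.75 m (double drainage).
T_v = c_v·t/H_d² = 5.9×3.5/4.75² = 0.91524.
T_v = 0.91524 corresponds to the U > 60% branch:
U = 1 − 10^((1.781 − T_v)/0.933)/100 = 0.9153

U ≈ 91.5 %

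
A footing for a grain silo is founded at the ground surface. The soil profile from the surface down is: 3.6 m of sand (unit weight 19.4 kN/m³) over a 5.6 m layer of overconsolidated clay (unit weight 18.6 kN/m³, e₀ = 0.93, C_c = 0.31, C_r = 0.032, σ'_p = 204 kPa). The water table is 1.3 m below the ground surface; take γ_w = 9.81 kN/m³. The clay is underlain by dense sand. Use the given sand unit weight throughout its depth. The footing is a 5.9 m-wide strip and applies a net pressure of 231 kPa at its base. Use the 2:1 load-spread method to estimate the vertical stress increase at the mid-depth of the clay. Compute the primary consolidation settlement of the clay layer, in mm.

S_c ≈ 37.6 mm

Mid-depth of clay below the ground surface: z = 3.6 + 5.6/2 = 6.4 m.
Total vertical stress at mid-clay: σ_v = 19.4×3.6 + 18.6×2.8 = 121.92 kPa.
Pore pressure: u = 9.81×(6.4 − 1.3) = 50.031 kPa.
Initial effective stress: σ'_0 = σ_v − u = 121.92 − 50.031 = 71.889 kPa.
Stress increase at mid-clay by the 2:1 spreading method:
Δσ = qB/(B+z) = 231×5.9/(5.9+6.4) = 110.8 kPa
Final effective stress: σ'_f = 71.889 + 110.8 = 182.69 kPa.
σ'_f = 182.69 ≤ σ'_p = 204 kPa, so the clay remains overconsolidated and only the recompression index applies:
S_c = C_r·H/(1+e₀)·log₁₀(σ'_f/σ'_0) = 0.032×5.6/1.93×log₁₀(182.69/71.889)
    = 0.092851 × 0.40505 = 0.03761 m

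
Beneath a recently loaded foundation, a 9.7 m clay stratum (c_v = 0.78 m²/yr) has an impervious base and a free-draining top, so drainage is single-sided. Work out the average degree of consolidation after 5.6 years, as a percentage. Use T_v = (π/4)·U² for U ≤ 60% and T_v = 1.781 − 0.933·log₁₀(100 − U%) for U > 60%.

Drainage path length: H_d = H = 9.7 m (single drainage).
T_v = c_v·t/H_d² = 0.78×5.6/9.7² = 0.046424.
T_v = 0.046424 corresponds to the U ≤ 60% branch:
U = √(4T_v/π) = 0.2431

U ≈ 24.3 %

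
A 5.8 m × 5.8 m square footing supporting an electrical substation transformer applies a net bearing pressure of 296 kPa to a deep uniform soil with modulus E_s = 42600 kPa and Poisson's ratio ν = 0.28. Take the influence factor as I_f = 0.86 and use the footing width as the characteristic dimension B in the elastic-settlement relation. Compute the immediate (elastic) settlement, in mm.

S_e ≈ 31.9 mm

Immediate (elastic) settlement: S_e = q·B·(1−ν²)/E_s · I_f.
S_e = 296 × 5.8 × (1 − 0.28²) / 42600 × 0.86
    = 296 × 5.8 × 0.9216 / 42600 × 0.86
    = 0.03194 m = 31.94 mm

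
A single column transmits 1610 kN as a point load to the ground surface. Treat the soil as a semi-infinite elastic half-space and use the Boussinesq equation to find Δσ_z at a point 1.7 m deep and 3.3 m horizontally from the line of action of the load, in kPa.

Δσ_z ≈ 5.36 kPa

Boussinesq vertical stress below a point load on an elastic half-space:
Δσ_z = 3P/(2πz²) · [1 + (r/z)²]^(−5/2)
r/z = 3.3/1.7 = 1.9412; [1+(r/z)²]^(−5/2) = 0.020143.
Δσ_z = 3×1610/(2π×1.7²) × 0.020143 = 265.99 × 0.020143 = 5.358 kPa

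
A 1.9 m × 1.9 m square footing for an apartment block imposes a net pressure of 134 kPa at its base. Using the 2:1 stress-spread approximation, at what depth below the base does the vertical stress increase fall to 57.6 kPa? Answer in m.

2:1 spreading — at depth z the loaded area has grown by z in each plan dimension:
qB²/(B+z)² = Δσ_z ⇒ z = B(√(q/Δσ_z) − 1) = 1.9×(√(134/57.6) − 1) = 0.998 m

z ≈ 0.998 m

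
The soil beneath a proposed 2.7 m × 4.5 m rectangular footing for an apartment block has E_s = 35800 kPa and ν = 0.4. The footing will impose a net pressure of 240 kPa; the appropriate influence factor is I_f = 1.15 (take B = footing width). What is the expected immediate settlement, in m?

Immediate (elastic) settlement: S_e = q·B·(1−ν²)/E_s · I_f.
S_e = 240 × 2.7 × (1 − 0.4²) / 35800 × 1.15
    = 240 × 2.7 × 0.84 / 35800 × 1.15
    = 0.01749 m

S_e ≈ 0.0175 m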